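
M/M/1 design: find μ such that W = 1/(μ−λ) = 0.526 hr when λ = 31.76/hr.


W = 1/(μ−λ) ⇒ μ − λ = 1/W = 1/0.526 = 1.9011
μ = λ + 1/W = 31.76 + 1.9011 = 33.6611 per hr

Final: 33.6611 /hr


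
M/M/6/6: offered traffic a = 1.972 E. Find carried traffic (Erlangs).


B(6,1.972) = 0.011416 (Erlang-B)
Carried load = a(1 − B) = 1.972·(1 − 0.011416) = 1.972·0.988584 = 1.9495 E

Final: 1.9495 Erlangs


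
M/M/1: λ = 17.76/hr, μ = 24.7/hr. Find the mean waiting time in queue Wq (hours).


ρ = 17.76/24.7 = 0.7190
Wq = ρ/(μ−λ) = 0.7190/(24.7 − 17.76) = 0.7190/6.94 = 0.1036 hr

Final: 0.1036 hr


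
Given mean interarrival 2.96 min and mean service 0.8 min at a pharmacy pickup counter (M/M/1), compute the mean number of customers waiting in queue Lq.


λ = 60/2.96 = 20.2703 /hr
μ = 60/0.8 = 75.0000 /hr
ρ = λ/μ = 20.2703/75.0000 = 0.2703
Lq = ρ²/(1−ρ) = 0.07305/0.7297 = 0.1001

Final: 0.1001


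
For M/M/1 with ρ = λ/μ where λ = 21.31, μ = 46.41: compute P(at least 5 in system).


ρ = 21.31/46.41 = 0.4592
P(N ≥ n) = ρ^n = 0.4592^5 = 0.020411

Final: 0.020411


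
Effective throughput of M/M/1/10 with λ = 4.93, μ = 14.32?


ρ = 0.3443; P_K = (1−ρ)ρ^10/(1−ρ^11) = 0.00001534
λ_eff = λ(1 − P_K) = 4.93·(1 − 0.00001534) = 4.93·0.999985 = 4.9299 /hr

Final: 4.9299 /hr


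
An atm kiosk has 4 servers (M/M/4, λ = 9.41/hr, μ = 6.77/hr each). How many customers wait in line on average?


a = λ/μ = 1.3900; ρ = a/4 = 0.3475
P₀ = 0.247412
Lq = P₀·a^c·ρ / (c!·(1−ρ)²) = 0.247412·3.73253·0.3475/(24·0.42577)
= 0.03140

Final: 0.03140


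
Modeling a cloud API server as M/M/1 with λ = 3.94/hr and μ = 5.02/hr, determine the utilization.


ρ = λ/μ = 3.94/5.02 = 0.7849

Final: 0.7849


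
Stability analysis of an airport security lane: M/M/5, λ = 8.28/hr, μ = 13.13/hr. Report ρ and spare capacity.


Total capacity cμ = 5·13.13 = 65.65/hr
ρ = λ/(cμ) = 8.28/65.65 = 0.1261
Stable ⇔ ρ < 1: YES
Spare capacity = cμ − λ = 65.65 − 8.28 = 57.37/hr

Final: ρ = 0.1261; stable; margin = 57.37/hr


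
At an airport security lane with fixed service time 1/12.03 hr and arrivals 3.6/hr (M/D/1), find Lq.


ρ = 3.6/12.03 = 0.2993
M/D/1: Lq = ρ²/(2(1−ρ)) = 0.08955/(2·0.7007) = 0.06390

Final: 0.06390


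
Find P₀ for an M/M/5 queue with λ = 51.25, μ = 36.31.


a = λ/μ = 51.25/36.31 = 1.4115; ρ = a/c = 0.2823
Σ_{k=0}^{4} a^k/k! (terms k=0..4) = 1.00000 + 1.41146 + 0.99611 + 0.46865 + 0.16537 = 4.04159
Tail: a^5/(5!(1−ρ)) = 5.60194/(120·0.7177) = 0.06504
P₀ = 1/(4.04159 + 0.06504) = 1/4.10663 = 0.243509

Final: 0.243509


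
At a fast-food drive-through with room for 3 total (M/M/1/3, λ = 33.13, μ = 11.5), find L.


ρ = 33.13/11.5 = 2.8809
L = ρ[1 − (K+1)ρ^K + Kρ^(K+1)] / [(1−ρ)(1−ρ^(K+1))]
Numerator: 2.8809·(1 − 4·23.909516 + 3·68.880197) = 322.664672
Denominator: (-1.8809)·(-67.880197) = 127.673797
L = 322.664672/127.673797 = 2.5273

Final: 2.5273


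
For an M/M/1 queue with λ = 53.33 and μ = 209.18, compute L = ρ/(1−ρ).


ρ = λ/μ = 53.33/209.18 = 0.2549
L = ρ/(1−ρ) = 0.2549/(1 − 0.2549) = 0.2549/0.7451 = 0.3422

Final: 0.3422


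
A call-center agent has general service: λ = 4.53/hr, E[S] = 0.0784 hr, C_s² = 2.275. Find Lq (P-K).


ρ = λ·E[S] = 4.53·0.0784 = 0.3552
Lq = ρ²(1+C_s²)/(2(1−ρ)) = 0.1261·(1+2.275)/(2·0.6448)
= 0.1261·3.2750/1.2897 = 0.32030

Final: 0.32030


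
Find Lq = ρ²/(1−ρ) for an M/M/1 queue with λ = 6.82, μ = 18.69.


ρ = 6.82/18.69 = 0.3649
Lq = ρ²/(1−ρ) = 0.1332/0.6351 = 0.2097

Final: 0.2097


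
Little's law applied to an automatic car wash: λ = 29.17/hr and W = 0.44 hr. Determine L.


L = λW = 29.17·0.44 = 12.8348

Final: 12.8348


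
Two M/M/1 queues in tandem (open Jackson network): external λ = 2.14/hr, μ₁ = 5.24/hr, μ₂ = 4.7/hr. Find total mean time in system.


Each node sees arrival rate λ = 2.14/hr (tandem ⇒ throughput preserved).
W₁ = 1/(μ₁−λ) = 1/(5.24−2.14) = 0.32258 hr
W₂ = 1/(μ₂−λ) = 1/(4.7−2.14) = 0.39062 hr
W_total = W₁ + W₂ = 0.32258 + 0.39062 = 0.71321 hr

Final: 0.71321 hr


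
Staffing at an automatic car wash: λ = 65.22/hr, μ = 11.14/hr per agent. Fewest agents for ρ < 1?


Stability requires cμ > λ ⇔ c > λ/μ.
λ/μ = 65.22/11.14 = 5.8546
Minimum integer c = ⌊5.8546⌋ + 1 = 6
Check: 6·11.14 = 66.84 > 65.22, while 5·11.14 = 55.70 ≤ 65.22

Final: 6 servers


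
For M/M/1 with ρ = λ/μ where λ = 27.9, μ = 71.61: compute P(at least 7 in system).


ρ = 27.9/71.61 = 0.3896
P(N ≥ n) = ρ^n = 0.3896^7 = 0.001363

Final: 0.001363


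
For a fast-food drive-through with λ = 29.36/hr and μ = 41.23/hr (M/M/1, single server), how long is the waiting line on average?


ρ = 29.36/41.23 = 0.7121
Lq = ρ²/(1−ρ) = 0.5071/0.2879 = 1.7614

Final: 1.7614


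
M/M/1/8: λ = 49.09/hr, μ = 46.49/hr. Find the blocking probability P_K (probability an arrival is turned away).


ρ = λ/μ = 49.09/46.49 = 1.0559
P_K = (1−ρ)ρ^K/(1−ρ^(K+1)) = (-0.05593·1.545496)/(1 − 1.631929)
= -0.086433/-0.631929 = 0.136777

Final: 0.136777


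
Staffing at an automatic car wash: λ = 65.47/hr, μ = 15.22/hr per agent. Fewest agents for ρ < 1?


Stability requires cμ > λ ⇔ c > λ/μ.
λ/μ = 65.47/15.22 = 4.3016
Minimum integer c = ⌊4.3016⌋ + 1 = 5
Check: 5·15.22 = 76.10 > 65.47, while 4·15.22 = 60.88 ≤ 65.47

Final: 5 servers


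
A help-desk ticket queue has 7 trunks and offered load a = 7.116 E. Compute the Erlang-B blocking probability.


B(c,a) = (a^c/c!) / Σ_{k=0}^{c} a^k/k!
a^7/7! = 183.324724
Σ terms (k=0..7): 1.00000 + 7.11600 + 25.31873 + 60.05602 + 106.83966 + 152.05421 + 180.33629 + 183.32472 = 716.045644
B = 183.324724/716.045644 = 0.256024

Final: 0.256024


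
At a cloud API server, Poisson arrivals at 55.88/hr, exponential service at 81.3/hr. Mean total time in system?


W = 1/(μ−λ) = 1/(81.3 − 55.88) = 1/25.42 = 0.03934 hr

Final: 0.03934 hr


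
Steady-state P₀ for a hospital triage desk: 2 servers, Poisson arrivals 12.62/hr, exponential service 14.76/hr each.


a = λ/μ = 12.62/14.76 = 0.8550; ρ = a/c = 0.4275
Σ_{k=0}^{1} a^k/k! (terms k=0..1) = 1.00000 + 0.85501 = 1.85501
Tail: a^2/(2!(1−ρ)) = 0.73105/(2·0.5725) = 0.63848
P₀ = 1/(1.85501 + 0.63848) = 1/2.49349 = 0.401044

Final: 0.401044


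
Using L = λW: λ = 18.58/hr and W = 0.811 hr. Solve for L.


L = λW = 18.58·0.811 = 15.0684

Final: 15.0684


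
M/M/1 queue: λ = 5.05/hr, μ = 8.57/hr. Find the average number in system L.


ρ = λ/μ = 5.05/8.57 = 0.5893
L = ρ/(1−ρ) = 0.5893/(1 − 0.5893) = 0.5893/0.4107 = 1.4347

Final: 1.4347


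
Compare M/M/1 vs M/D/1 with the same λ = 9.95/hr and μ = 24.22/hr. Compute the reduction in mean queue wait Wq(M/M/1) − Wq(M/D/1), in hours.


ρ = 9.95/24.22 = 0.4108
Wq(M/M/1) = ρ/(μ−λ) = 0.4108/14.27 = 0.02879 hr
Wq(M/D/1) = ρ/(2(μ−λ)) = 0.01439 hr
Savings = 0.02879 − 0.01439 = 0.01439 hr

Final: 0.01439 hr


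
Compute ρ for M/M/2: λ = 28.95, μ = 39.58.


ρ = λ/(cμ) = 28.95/(2·39.58) = 28.95/79.16 = 0.3657

Final: 0.3657


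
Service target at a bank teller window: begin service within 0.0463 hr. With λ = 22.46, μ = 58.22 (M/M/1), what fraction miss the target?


ρ = 22.46/58.22 = 0.3858
P(Wq > t) = ρ·e^{−(μ−λ)t} = 0.3858·e^{−1.6557}
= 0.3858·0.190961 = 0.073668

Final: 0.073668


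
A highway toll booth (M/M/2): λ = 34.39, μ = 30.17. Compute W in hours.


a = 1.1399; ρ = 0.5699; P₀ = 0.273936
Lq = P₀·a^c·ρ/(c!(1−ρ)²) = 0.54840
Wq = Lq/λ = 0.54840/34.39 = 0.01595 hr
W = Wq + 1/μ = 0.01595 + 0.03315 = 0.04909 hr

Final: 0.04909 hr


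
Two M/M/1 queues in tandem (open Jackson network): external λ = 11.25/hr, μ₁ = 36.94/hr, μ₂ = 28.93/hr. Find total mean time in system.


Each node sees arrival rate λ = 11.25/hr (tandem ⇒ throughput preserved).
W₁ = 1/(μ₁−λ) = 1/(36.94−11.25) = 0.03893 hr
W₂ = 1/(μ₂−λ) = 1/(28.93−11.25) = 0.05656 hr
W_total = W₁ + W₂ = 0.03893 + 0.05656 = 0.09549 hr

Final: 0.09549 hr


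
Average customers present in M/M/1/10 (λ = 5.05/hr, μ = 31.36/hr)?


ρ = 5.05/31.36 = 0.1610
L = ρ[1 − (K+1)ρ^K + Kρ^(K+1)] / [(1−ρ)(1−ρ^(K+1))]
Numerator: 0.1610·(1 − 11·0.00000001173 + 10·0.000000001888) = 0.161033
Denominator: (0.8390)·(1.000000) = 0.838967
L = 0.161033/0.838967 = 0.1919

Final: 0.1919


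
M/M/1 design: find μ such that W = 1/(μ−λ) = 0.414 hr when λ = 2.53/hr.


W = 1/(μ−λ) ⇒ μ − λ = 1/W = 1/0.414 = 2.4155
μ = λ + 1/W = 2.53 + 2.4155 = 4.9455 per hr

Final: 4.9455 /hr


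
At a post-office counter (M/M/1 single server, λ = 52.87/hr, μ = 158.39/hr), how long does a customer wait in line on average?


ρ = 52.87/158.39 = 0.3338
Wq = ρ/(μ−λ) = 0.3338/(158.39 − 52.87) = 0.3338/105.52 = 0.003163 hr

Final: 0.003163 hr


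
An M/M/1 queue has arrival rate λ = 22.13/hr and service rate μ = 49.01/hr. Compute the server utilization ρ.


ρ = λ/μ = 22.13/49.01 = 0.4515

Final: 0.4515


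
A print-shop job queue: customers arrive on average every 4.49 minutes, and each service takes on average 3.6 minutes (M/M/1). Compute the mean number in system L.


λ = 60/4.49 = 13.3630 /hr
μ = 60/3.6 = 16.6667 /hr
ρ = λ/μ = 13.3630/16.6667 = 0.8018
L = ρ/(1−ρ) = 0.8018/0.1982 = 4.0449

Final: 4.0449


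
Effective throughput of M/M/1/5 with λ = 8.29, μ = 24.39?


ρ = 0.3399; P_K = (1−ρ)ρ^5/(1−ρ^6) = 0.002999
λ_eff = λ(1 − P_K) = 8.29·(1 − 0.002999) = 8.29·0.997001 = 8.2651 /hr

Final: 8.2651 /hr


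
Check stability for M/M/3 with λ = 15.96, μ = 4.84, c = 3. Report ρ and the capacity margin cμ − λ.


Total capacity cμ = 3·4.84 = 14.52/hr
ρ = λ/(cμ) = 15.96/14.52 = 1.0992
Stable ⇔ ρ < 1: NO
Spare capacity = cμ − λ = 14.52 − 15.96 = -1.44/hr

Final: ρ = 1.0992; unstable; margin = -1.44/hr


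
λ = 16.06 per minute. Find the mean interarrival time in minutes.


Mean interarrival time = 1/λ = 1/16.06 minute = 0.06227 minute
In minutes: 0.06227 × 1 = 0.06227 min

Final: 0.06227 min


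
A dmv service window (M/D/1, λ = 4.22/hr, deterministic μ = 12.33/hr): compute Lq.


ρ = 4.22/12.33 = 0.3423
M/D/1: Lq = ρ²/(2(1−ρ)) = 0.1171/(2·0.6577) = 0.08905

Final: 0.08905


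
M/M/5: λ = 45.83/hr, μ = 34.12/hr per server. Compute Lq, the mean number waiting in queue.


a = λ/μ = 1.3432; ρ = a/5 = 0.2686
P₀ = 0.260781
Lq = P₀·a^c·ρ / (c!·(1−ρ)²) = 0.260781·4.37224·0.2686/(120·0.53489)
= 0.004772

Final: 0.004772


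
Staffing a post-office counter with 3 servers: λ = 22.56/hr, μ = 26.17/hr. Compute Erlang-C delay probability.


a = λ/μ = 0.8621; ρ = a/3 = 0.2874
P₀ = 0.419560 (from M/M/c formula)
C(c,a) = [a^c/(c!(1−ρ))]·P₀ = [0.64063/(6·0.7126)]·0.419560
= 0.14982·0.419560 = 0.062860

Final: 0.062860


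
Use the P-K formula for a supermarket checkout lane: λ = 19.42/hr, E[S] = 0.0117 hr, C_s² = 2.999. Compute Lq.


ρ = λ·E[S] = 19.42·0.0117 = 0.2272
Lq = ρ²(1+C_s²)/(2(1−ρ)) = 0.05163·(1+2.999)/(2·0.7728)
= 0.05163·3.9990/1.5456 = 0.13358

Final: 0.13358


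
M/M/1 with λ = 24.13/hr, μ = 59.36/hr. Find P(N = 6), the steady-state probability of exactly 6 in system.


ρ = 24.13/59.36 = 0.4065
P_n = (1−ρ)·ρ^n = (1 − 0.4065)·0.4065^6 = 0.5935·0.004512 = 0.002678

Final: 0.002678


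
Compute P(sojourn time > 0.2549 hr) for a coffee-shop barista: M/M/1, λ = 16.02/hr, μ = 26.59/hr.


W ~ Exponential(μ−λ) for M/M/1.
μ − λ = 26.59 − 16.02 = 10.5700
P(W > t) = e^{−(μ−λ)t} = e^{−2.6943} = 0.067590

Final: 0.067590


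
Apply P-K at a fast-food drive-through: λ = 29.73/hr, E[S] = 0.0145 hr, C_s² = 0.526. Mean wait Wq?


ρ = λ·E[S] = 29.73·0.0145 = 0.4311
E[S²] = E[S]²(1+C_s²) = 0.0145²·(1+0.526) = 0.0003208
Wq = λ·E[S²]/(2(1−ρ)) = 29.73·0.0003208/(2·0.5689) = 0.008383 hr

Final: 0.008383 hr


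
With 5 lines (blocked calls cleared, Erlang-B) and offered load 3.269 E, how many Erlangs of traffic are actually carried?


B(5,3.269) = 0.133496 (Erlang-B)
Carried load = a(1 − B) = 3.269·(1 − 0.133496) = 3.269·0.866504 = 2.8326 E

Final: 2.8326 Erlangs


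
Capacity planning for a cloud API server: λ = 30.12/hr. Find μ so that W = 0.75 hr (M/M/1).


W = 1/(μ−λ) ⇒ μ − λ = 1/W = 1/0.75 = 1.3333
μ = λ + 1/W = 30.12 + 1.3333 = 31.4533 per hr

Final: 31.4533 /hr


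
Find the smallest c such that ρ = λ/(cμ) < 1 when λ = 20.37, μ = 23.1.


Stability requires cμ > λ ⇔ c > λ/μ.
λ/μ = 20.37/23.1 = 0.8818
Minimum integer c = ⌊0.8818⌋ + 1 = 1
Check: 1·23.1 = 23.10 > 20.37, while 0·23.1 = 0.00 ≤ 20.37

Final: 1 servers


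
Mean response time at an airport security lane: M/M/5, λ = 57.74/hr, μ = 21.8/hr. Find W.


a = 2.6486; ρ = 0.5297; P₀ = 0.068431
Lq = P₀·a^c·ρ/(c!(1−ρ)²) = 0.17804
Wq = Lq/λ = 0.17804/57.74 = 0.003083 hr
W = Wq + 1/μ = 0.003083 + 0.04587 = 0.04896 hr

Final: 0.04896 hr


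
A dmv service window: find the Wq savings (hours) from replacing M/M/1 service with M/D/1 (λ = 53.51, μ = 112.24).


ρ = 53.51/112.24 = 0.4767
Wq(M/M/1) = ρ/(μ−λ) = 0.4767/58.73 = 0.008118 hr
Wq(M/D/1) = ρ/(2(μ−λ)) = 0.004059 hr
Savings = 0.008118 − 0.004059 = 0.004059 hr

Final: 0.004059 hr


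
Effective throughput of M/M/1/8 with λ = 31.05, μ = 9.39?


ρ = 3.3067; P_K = (1−ρ)ρ^8/(1−ρ^9) = 0.697599
λ_eff = λ(1 − P_K) = 31.05·(1 − 0.697599) = 31.05·0.302401 = 9.3895 /hr

Final: 9.3895 /hr


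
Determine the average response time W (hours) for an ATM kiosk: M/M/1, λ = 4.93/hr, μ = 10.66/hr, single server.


W = 1/(μ−λ) = 1/(10.66 − 4.93) = 1/5.73 = 0.1745 hr

Final: 0.1745 hr


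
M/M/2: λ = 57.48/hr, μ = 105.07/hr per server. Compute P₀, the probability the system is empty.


a = λ/μ = 57.48/105.07 = 0.5471; ρ = a/c = 0.2735
Σ_{k=0}^{1} a^k/k! (terms k=0..1) = 1.00000 + 0.54706 = 1.54706
Tail: a^2/(2!(1−ρ)) = 0.29928/(2·0.7265) = 0.20598
P₀ = 1/(1.54706 + 0.20598) = 1/1.75305 = 0.570436

Final: 0.570436


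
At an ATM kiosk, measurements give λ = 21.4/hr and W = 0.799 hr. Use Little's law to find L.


L = λW = 21.4·0.799 = 17.0986

Final: 17.0986


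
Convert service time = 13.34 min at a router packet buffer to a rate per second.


μ = 1/(service time) in consistent units.
1 second = 0.0166667 min, so μ = 0.0166667/13.34 = 0.001249 per second

Final: 0.001249 /sec


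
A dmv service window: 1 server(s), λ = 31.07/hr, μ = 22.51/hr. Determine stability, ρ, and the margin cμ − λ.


Total capacity cμ = 1·22.51 = 22.51/hr
ρ = λ/(cμ) = 31.07/22.51 = 1.3803
Stable ⇔ ρ < 1: NO
Spare capacity = cμ − λ = 22.51 − 31.07 = -8.56/hr

Final: ρ = 1.3803; unstable; margin = -8.56/hr


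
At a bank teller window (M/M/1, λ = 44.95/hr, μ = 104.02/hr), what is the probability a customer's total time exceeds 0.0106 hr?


W ~ Exponential(μ−λ) for M/M/1.
μ − λ = 104.02 − 44.95 = 59.0700
P(W > t) = e^{−(μ−λ)t} = e^{−0.6261} = 0.534651

Final: 0.534651


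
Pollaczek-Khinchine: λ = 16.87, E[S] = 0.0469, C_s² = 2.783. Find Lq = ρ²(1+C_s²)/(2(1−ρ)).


ρ = λ·E[S] = 16.87·0.0469 = 0.7912
Lq = ρ²(1+C_s²)/(2(1−ρ)) = 0.6260·(1+2.783)/(2·0.2088)
= 0.6260·3.7830/0.4176 = 5.67098

Final: 5.67098


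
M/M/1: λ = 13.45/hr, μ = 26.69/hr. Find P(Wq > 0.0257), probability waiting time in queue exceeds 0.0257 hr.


ρ = 13.45/26.69 = 0.5039
P(Wq > t) = ρ·e^{−(μ−λ)t} = 0.5039·e^{−0.3403}
= 0.5039·0.711580 = 0.358589

Final: 0.358589


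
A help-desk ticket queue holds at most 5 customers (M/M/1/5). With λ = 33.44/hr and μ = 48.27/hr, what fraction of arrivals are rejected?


ρ = λ/μ = 33.44/48.27 = 0.6928
P_K = (1−ρ)ρ^K/(1−ρ^(K+1)) = (0.3072·0.159568)/(1 − 0.110544)
= 0.049024/0.889456 = 0.055117

Final: 0.055117


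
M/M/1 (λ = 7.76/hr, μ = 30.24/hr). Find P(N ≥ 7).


ρ = 7.76/30.24 = 0.2566
P(N ≥ n) = ρ^n = 0.2566^7 = 0.00007328

Final: 0.00007328


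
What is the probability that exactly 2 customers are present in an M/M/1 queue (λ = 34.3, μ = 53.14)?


ρ = 34.3/53.14 = 0.6455
P_n = (1−ρ)·ρ^n = (1 − 0.6455)·0.6455^2 = 0.3545·0.416625 = 0.147708

Final: 0.147708


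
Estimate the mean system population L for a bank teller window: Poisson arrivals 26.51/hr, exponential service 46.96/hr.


ρ = λ/μ = 26.51/46.96 = 0.5645
L = ρ/(1−ρ) = 0.5645/(1 − 0.5645) = 0.5645/0.4355 = 1.2963

Final: 1.2963


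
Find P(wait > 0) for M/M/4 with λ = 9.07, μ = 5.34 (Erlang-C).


a = λ/μ = 1.6985; ρ = a/4 = 0.4246
P₀ = 0.179846 (from M/M/c formula)
C(c,a) = [a^c/(c!(1−ρ))]·P₀ = [8.32270/(24·0.5754)]·0.179846
= 0.60270·0.179846 = 0.108393

Final: 0.108393


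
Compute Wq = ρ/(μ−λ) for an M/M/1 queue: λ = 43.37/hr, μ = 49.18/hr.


ρ = 43.37/49.18 = 0.8819
Wq = ρ/(μ−λ) = 0.8819/(49.18 − 43.37) = 0.8819/5.81 = 0.1518 hr

Final: 0.1518 hr


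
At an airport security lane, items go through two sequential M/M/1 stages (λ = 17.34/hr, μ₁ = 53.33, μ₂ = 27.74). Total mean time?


Each node sees arrival rate λ = 17.34/hr (tandem ⇒ throughput preserved).
W₁ = 1/(μ₁−λ) = 1/(53.33−17.34) = 0.02779 hr
W₂ = 1/(μ₂−λ) = 1/(27.74−17.34) = 0.09615 hr
W_total = W₁ + W₂ = 0.02779 + 0.09615 = 0.12394 hr

Final: 0.12394 hr


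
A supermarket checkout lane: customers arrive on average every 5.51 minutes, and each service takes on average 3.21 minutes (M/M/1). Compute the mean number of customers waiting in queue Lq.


λ = 60/5.51 = 10.8893 /hr
μ = 60/3.21 = 18.6916 /hr
ρ = λ/μ = 10.8893/18.6916 = 0.5826
Lq = ρ²/(1−ρ) = 0.3394/0.4174 = 0.8131

Final: 0.8131


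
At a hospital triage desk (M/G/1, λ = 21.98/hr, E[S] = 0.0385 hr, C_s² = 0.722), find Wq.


ρ = λ·E[S] = 21.98·0.0385 = 0.8462
E[S²] = E[S]²(1+C_s²) = 0.0385²·(1+0.722) = 0.002552
Wq = λ·E[S²]/(2(1−ρ)) = 21.98·0.002552/(2·0.1538) = 0.18242 hr

Final: 0.18242 hr


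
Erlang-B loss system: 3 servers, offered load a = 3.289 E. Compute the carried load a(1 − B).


B(3,3.289) = 0.379445 (Erlang-B)
Carried load = a(1 − B) = 3.289·(1 − 0.379445) = 3.289·0.620555 = 2.0410 E

Final: 2.0410 Erlangs


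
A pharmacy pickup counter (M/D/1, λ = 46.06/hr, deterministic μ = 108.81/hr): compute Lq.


ρ = 46.06/108.81 = 0.4233
M/D/1: Lq = ρ²/(2(1−ρ)) = 0.1792/(2·0.5767) = 0.15536

Final: 0.15536


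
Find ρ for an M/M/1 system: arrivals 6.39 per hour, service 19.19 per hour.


ρ = λ/μ = 6.39/19.19 = 0.3330

Final: 0.3330


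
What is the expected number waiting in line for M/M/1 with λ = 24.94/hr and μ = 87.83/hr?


ρ = 24.94/87.83 = 0.2840
Lq = ρ²/(1−ρ) = 0.08063/0.7160 = 0.1126

Final: 0.1126


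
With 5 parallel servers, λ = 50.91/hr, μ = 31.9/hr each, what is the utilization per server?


ρ = λ/(cμ) = 50.91/(5·31.9) = 50.91/159.50 = 0.3192

Final: 0.3192


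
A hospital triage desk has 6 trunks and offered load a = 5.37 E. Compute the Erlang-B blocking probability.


B(c,a) = (a^c/c!) / Σ_{k=0}^{c} a^k/k!
a^6/6! = 33.305290
Σ terms (k=0..6): 1.00000 + 5.37000 + 14.41845 + 25.80903 + 34.64862 + 37.21261 + 33.30529 = 151.763996
B = 33.305290/151.763996 = 0.219454

Final: 0.219454


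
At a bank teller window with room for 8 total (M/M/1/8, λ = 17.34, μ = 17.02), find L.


ρ = 17.34/17.02 = 1.0188
L = ρ[1 − (K+1)ρ^K + Kρ^(K+1)] / [(1−ρ)(1−ρ^(K+1))]
Numerator: 1.0188·(1 − 9·1.160690 + 8·1.182513) = 0.014152
Denominator: (-0.01880)·(-0.182513) = 0.003431
L = 0.014152/0.003431 = 4.1241

Final: 4.1241


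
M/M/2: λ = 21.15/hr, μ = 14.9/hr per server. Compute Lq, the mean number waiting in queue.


a = λ/μ = 1.4195; ρ = a/2 = 0.7097
P₀ = 0.169774
Lq = P₀·a^c·ρ / (c!·(1−ρ)²) = 0.169774·2.01488·0.7097/(2·0.08426)
= 1.44074

Final: 1.44074


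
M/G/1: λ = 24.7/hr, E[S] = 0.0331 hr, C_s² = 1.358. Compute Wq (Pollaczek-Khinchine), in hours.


ρ = λ·E[S] = 24.7·0.0331 = 0.8176
E[S²] = E[S]²(1+C_s²) = 0.0331²·(1+1.358) = 0.002583
Wq = λ·E[S²]/(2(1−ρ)) = 24.7·0.002583/(2·0.1824) = 0.17489 hr

Final: 0.17489 hr


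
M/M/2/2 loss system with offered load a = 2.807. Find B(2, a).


B(c,a) = (a^c/c!) / Σ_{k=0}^{c} a^k/k!
a^2/2! = 3.939624
Σ terms (k=0..2): 1.00000 + 2.80700 + 3.93962 = 7.746624
B = 3.939624/7.746624 = 0.508560

Final: 0.508560


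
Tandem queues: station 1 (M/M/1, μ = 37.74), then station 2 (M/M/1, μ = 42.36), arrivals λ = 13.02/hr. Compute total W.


Each node sees arrival rate λ = 13.02/hr (tandem ⇒ throughput preserved).
W₁ = 1/(μ₁−λ) = 1/(37.74−13.02) = 0.04045 hr
W₂ = 1/(μ₂−λ) = 1/(42.36−13.02) = 0.03408 hr
W_total = W₁ + W₂ = 0.04045 + 0.03408 = 0.07454 hr

Final: 0.07454 hr


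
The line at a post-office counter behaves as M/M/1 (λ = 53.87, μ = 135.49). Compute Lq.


ρ = 53.87/135.49 = 0.3976
Lq = ρ²/(1−ρ) = 0.1581/0.6024 = 0.2624

Final: 0.2624


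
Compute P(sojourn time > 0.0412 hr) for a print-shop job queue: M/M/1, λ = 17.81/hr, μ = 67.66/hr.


W ~ Exponential(μ−λ) for M/M/1.
μ − λ = 67.66 − 17.81 = 49.8500
P(W > t) = e^{−(μ−λ)t} = e^{−2.0538} = 0.128244

Final: 0.128244


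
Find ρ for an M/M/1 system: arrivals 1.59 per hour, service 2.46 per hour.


ρ = λ/μ = 1.59/2.46 = 0.6463

Final: 0.6463


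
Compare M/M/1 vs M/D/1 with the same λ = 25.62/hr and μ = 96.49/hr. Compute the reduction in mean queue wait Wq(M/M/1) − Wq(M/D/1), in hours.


ρ = 25.62/96.49 = 0.2655
Wq(M/M/1) = ρ/(μ−λ) = 0.2655/70.87 = 0.003747 hr
Wq(M/D/1) = ρ/(2(μ−λ)) = 0.001873 hr
Savings = 0.003747 − 0.001873 = 0.001873 hr

Final: 0.001873 hr


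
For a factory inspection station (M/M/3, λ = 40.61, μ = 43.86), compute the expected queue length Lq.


a = λ/μ = 0.9259; ρ = a/3 = 0.3086
P₀ = 0.392789
Lq = P₀·a^c·ρ / (c!·(1−ρ)²) = 0.392789·0.79377·0.3086/(6·0.47799)
= 0.03355

Final: 0.03355


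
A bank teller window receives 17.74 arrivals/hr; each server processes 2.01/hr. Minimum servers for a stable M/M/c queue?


Stability requires cμ > λ ⇔ c > λ/μ.
λ/μ = 17.74/2.01 = 8.8259
Minimum integer c = ⌊8.8259⌋ + 1 = 9
Check: 9·2.01 = 18.09 > 17.74, while 8·2.01 = 16.08 ≤ 17.74

Final: 9 servers


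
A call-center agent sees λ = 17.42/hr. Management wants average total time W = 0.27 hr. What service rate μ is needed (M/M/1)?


W = 1/(μ−λ) ⇒ μ − λ = 1/W = 1/0.27 = 3.7037
μ = λ + 1/W = 17.42 + 3.7037 = 21.1237 per hr

Final: 21.1237 /hr


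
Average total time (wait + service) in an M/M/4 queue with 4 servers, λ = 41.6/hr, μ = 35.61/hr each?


a = 1.1682; ρ = 0.2921; P₀ = 0.309991
Lq = P₀·a^c·ρ/(c!(1−ρ)²) = 0.01402
Wq = Lq/λ = 0.01402/41.6 = 0.0003370 hr
W = Wq + 1/μ = 0.0003370 + 0.02808 = 0.02842 hr

Final: 0.02842 hr


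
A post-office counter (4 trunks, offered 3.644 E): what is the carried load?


B(4,3.644) = 0.275217 (Erlang-B)
Carried load = a(1 − B) = 3.644·(1 − 0.275217) = 3.644·0.724783 = 2.6411 E

Final: 2.6411 Erlangs


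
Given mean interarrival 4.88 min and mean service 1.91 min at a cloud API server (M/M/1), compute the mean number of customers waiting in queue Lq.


λ = 60/4.88 = 12.2951 /hr
μ = 60/1.91 = 31.4136 /hr
ρ = λ/μ = 12.2951/31.4136 = 0.3914
Lq = ρ²/(1−ρ) = 0.1532/0.6086 = 0.2517

Final: 0.2517


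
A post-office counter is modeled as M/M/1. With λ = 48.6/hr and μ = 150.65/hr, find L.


ρ = λ/μ = 48.6/150.65 = 0.3226
L = ρ/(1−ρ) = 0.3226/(1 − 0.3226) = 0.3226/0.6774 = 0.4762

Final: 0.4762


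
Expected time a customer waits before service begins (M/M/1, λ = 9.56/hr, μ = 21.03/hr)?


ρ = 9.56/21.03 = 0.4546
Wq = ρ/(μ−λ) = 0.4546/(21.03 − 9.56) = 0.4546/11.47 = 0.03963 hr

Final: 0.03963 hr


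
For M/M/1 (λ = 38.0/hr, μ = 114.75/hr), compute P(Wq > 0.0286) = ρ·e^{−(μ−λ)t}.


ρ = 38.0/114.75 = 0.3312
P(Wq > t) = ρ·e^{−(μ−λ)t} = 0.3312·e^{−2.1951}
= 0.3312·0.111353 = 0.036875

Final: 0.036875


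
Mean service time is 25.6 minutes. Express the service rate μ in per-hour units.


μ = 1/(service time) in consistent units.
1 hour = 60 min, so μ = 60/25.6 = 2.3438 per hour

Final: 2.3438 /hr


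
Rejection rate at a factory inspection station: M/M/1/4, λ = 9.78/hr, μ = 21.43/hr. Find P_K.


ρ = λ/μ = 9.78/21.43 = 0.4564
P_K = (1−ρ)ρ^K/(1−ρ^(K+1)) = (0.5436·0.043378)/(1 − 0.019796)
= 0.023581/0.980204 = 0.024058

Final: 0.024058


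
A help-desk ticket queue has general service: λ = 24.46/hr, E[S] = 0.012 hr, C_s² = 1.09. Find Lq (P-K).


ρ = λ·E[S] = 24.46·0.012 = 0.2935
Lq = ρ²(1+C_s²)/(2(1−ρ)) = 0.08615·(1+1.09)/(2·0.7065)
= 0.08615·2.0900/1.4130 = 0.12744

Final: 0.12744


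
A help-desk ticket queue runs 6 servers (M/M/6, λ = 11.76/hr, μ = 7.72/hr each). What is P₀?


a = λ/μ = 11.76/7.72 = 1.5233; ρ = a/c = 0.2539
Σ_{k=0}^{5} a^k/k! (terms k=0..5) = 1.00000 + 1.52332 + 1.16025 + 0.58914 + 0.22436 + 0.06835 = 4.56542
Tail: a^6/(6!(1−ρ)) = 12.49511/(720·0.7461) = 0.02326
P₀ = 1/(4.56542 + 0.02326) = 1/4.58868 = 0.217928

Final: 0.217928


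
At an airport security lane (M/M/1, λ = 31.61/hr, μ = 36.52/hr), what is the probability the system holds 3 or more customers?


ρ = 31.61/36.52 = 0.8656
P(N ≥ n) = ρ^n = 0.8656^3 = 0.648457

Final: 0.648457


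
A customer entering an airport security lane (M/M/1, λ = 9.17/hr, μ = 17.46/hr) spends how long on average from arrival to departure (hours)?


W = 1/(μ−λ) = 1/(17.46 − 9.17) = 1/8.29 = 0.1206 hr

Final: 0.1206 hr


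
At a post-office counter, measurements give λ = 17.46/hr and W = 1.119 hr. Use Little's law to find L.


L = λW = 17.46·1.119 = 19.5377

Final: 19.5377


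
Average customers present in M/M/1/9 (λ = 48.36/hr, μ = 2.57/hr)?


ρ = 48.36/2.57 = 18.8171
L = ρ[1 − (K+1)ρ^K + Kρ^(K+1)] / [(1−ρ)(1−ρ^(K+1))]
Numerator: 18.8171·(1 − 10·295786616634.195618 + 9·5565852443746.965820) = 886941326775167.750000
Denominator: (-17.8171)·(-5565852443745.965820) = 99167464357637.265625
L = 886941326775167.750000/99167464357637.265625 = 8.9439

Final: 8.9439


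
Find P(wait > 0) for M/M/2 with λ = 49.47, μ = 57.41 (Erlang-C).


a = λ/μ = 0.8617; ρ = a/2 = 0.4308
P₀ = 0.397772 (from M/M/c formula)
C(c,a) = [a^c/(c!(1−ρ))]·P₀ = [0.74252/(2·0.5692)]·0.397772
= 0.65230·0.397772 = 0.259469

Final: 0.259469


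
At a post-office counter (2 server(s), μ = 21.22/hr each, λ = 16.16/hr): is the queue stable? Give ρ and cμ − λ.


Total capacity cμ = 2·21.22 = 42.44/hr
ρ = λ/(cμ) = 16.16/42.44 = 0.3808
Stable ⇔ ρ < 1: YES
Spare capacity = cμ − λ = 42.44 − 16.16 = 26.28/hr

Final: ρ = 0.3808; stable; margin = 26.28/hr


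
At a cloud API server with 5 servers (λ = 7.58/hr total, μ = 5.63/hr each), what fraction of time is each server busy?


ρ = λ/(cμ) = 7.58/(5·5.63) = 7.58/28.15 = 0.2693

Final: 0.2693


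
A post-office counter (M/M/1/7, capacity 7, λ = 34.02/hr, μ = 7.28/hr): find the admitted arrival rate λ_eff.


ρ = 4.6731; P_K = (1−ρ)ρ^7/(1−ρ^8) = 0.786012
λ_eff = λ(1 − P_K) = 34.02·(1 − 0.786012) = 34.02·0.213988 = 7.2799 /hr

Final: 7.2799 /hr


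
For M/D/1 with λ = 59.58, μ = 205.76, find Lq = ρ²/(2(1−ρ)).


ρ = 59.58/205.76 = 0.2896
M/D/1: Lq = ρ²/(2(1−ρ)) = 0.08385/(2·0.7104) = 0.05901

Final: 0.05901


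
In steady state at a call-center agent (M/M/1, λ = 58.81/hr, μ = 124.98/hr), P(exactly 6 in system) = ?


ρ = 58.81/124.98 = 0.4706
P_n = (1−ρ)·ρ^n = (1 − 0.4706)·0.4706^6 = 0.5294·0.010856 = 0.005748

Final: 0.005748


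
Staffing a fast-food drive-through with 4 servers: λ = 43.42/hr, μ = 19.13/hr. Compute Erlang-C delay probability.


a = λ/μ = 2.2697; ρ = a/4 = 0.5674
P₀ = 0.096610 (from M/M/c formula)
C(c,a) = [a^c/(c!(1−ρ))]·P₀ = [26.53991/(24·0.4326)]·0.096610
= 2.55644·0.096610 = 0.246979

Final: 0.246979


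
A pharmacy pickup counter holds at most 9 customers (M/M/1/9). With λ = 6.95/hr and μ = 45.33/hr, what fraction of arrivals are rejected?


ρ = λ/μ = 6.95/45.33 = 0.1533
P_K = (1−ρ)ρ^K/(1−ρ^(K+1)) = (0.8467·0.00000004682)/(1 − 0.000000007178)
= 0.00000003964/1.000000 = 0.00000003964

Final: 0.00000003964


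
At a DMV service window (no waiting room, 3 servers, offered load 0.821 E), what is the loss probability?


B(c,a) = (a^c/c!) / Σ_{k=0}^{c} a^k/k!
a^3/3! = 0.092231
Σ terms (k=0..3): 1.00000 + 0.82100 + 0.33702 + 0.09223 = 2.250252
B = 0.092231/2.250252 = 0.040987

Final: 0.040987


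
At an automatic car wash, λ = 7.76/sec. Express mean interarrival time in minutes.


Mean interarrival time = 1/λ = 1/7.76 second = 0.12887 second
In minutes: 0.12887 × 0.0166667 = 0.002148 min

Final: 0.002148 min


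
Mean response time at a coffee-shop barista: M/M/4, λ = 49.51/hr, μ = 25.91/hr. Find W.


a = 1.9108; ρ = 0.4777; P₀ = 0.143617
Lq = P₀·a^c·ρ/(c!(1−ρ)²) = 0.13971
Wq = Lq/λ = 0.13971/49.51 = 0.002822 hr
W = Wq + 1/μ = 0.002822 + 0.03860 = 0.04142 hr

Final: 0.04142 hr


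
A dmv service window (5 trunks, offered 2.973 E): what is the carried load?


B(5,2.973) = 0.107752 (Erlang-B)
Carried load = a(1 − B) = 2.973·(1 − 0.107752) = 2.973·0.892248 = 2.6527 E

Final: 2.6527 Erlangs


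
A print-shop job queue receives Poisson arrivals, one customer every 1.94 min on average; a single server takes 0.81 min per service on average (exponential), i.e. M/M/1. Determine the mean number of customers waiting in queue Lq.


λ = 60/1.94 = 30.9278 /hr
μ = 60/0.81 = 74.0741 /hr
ρ = λ/μ = 30.9278/74.0741 = 0.4175
Lq = ρ²/(1−ρ) = 0.1743/0.5825 = 0.2993

Final: 0.2993


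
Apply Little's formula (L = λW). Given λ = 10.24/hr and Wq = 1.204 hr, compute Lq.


Lq = λWq = 10.24·1.204 = 12.3290

Final: 12.3290


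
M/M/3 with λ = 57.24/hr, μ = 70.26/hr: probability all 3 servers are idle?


a = λ/μ = 57.24/70.26 = 0.8147; ρ = a/c = 0.2716
Σ_{k=0}^{2} a^k/k! (terms k=0..2) = 1.00000 + 0.81469 + 0.33186 = 2.14655
Tail: a^3/(3!(1−ρ)) = 0.54072/(6·0.7284) = 0.12372
P₀ = 1/(2.14655 + 0.12372) = 1/2.27026 = 0.440477

Final: 0.440477


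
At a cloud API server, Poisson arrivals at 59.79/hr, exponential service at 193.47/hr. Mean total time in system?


W = 1/(μ−λ) = 1/(193.47 − 59.79) = 1/133.68 = 0.007481 hr

Final: 0.007481 hr


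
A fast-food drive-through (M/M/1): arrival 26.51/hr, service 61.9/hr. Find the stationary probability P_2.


ρ = 26.51/61.9 = 0.4283
P_n = (1−ρ)·ρ^n = (1 − 0.4283)·0.4283^2 = 0.5717·0.183416 = 0.104864

Final: 0.104864


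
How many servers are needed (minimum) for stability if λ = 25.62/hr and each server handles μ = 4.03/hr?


Stability requires cμ > λ ⇔ c > λ/μ.
λ/μ = 25.62/4.03 = 6.3573
Minimum integer c = ⌊6.3573⌋ + 1 = 7
Check: 7·4.03 = 28.21 > 25.62, while 6·4.03 = 24.18 ≤ 25.62

Final: 7 servers


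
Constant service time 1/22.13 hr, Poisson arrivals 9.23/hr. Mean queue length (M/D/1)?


ρ = 9.23/22.13 = 0.4171
M/D/1: Lq = ρ²/(2(1−ρ)) = 0.1740/(2·0.5829) = 0.14921

Final: 0.14921


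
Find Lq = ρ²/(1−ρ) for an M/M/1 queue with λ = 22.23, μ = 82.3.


ρ = 22.23/82.3 = 0.2701
Lq = ρ²/(1−ρ) = 0.07296/0.7299 = 0.09996

Final: 0.09996


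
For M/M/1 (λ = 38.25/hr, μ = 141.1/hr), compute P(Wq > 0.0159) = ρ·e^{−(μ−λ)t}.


ρ = 38.25/141.1 = 0.2711
P(Wq > t) = ρ·e^{−(μ−λ)t} = 0.2711·e^{−1.6353}
= 0.2711·0.194891 = 0.052832

Final: 0.052832


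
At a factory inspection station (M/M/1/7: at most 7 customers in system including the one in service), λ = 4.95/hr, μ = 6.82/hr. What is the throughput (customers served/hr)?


ρ = 0.7258; P_K = (1−ρ)ρ^7/(1−ρ^8) = 0.031522
λ_eff = λ(1 − P_K) = 4.95·(1 − 0.031522) = 4.95·0.968478 = 4.7940 /hr

Final: 4.7940 /hr


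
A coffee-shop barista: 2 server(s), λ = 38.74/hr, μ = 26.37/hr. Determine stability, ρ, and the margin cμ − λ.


Total capacity cμ = 2·26.37 = 52.74/hr
ρ = λ/(cμ) = 38.74/52.74 = 0.7345
Stable ⇔ ρ < 1: YES
Spare capacity = cμ − λ = 52.74 − 38.74 = 14.00/hr

Final: ρ = 0.7345; stable; margin = 14.00/hr


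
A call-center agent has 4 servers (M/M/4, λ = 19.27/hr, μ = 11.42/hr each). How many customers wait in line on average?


a = λ/μ = 1.6874; ρ = a/4 = 0.4218
P₀ = 0.181949
Lq = P₀·a^c·ρ / (c!·(1−ρ)²) = 0.181949·8.10704·0.4218/(24·0.33426)
= 0.07757

Final: 0.07757


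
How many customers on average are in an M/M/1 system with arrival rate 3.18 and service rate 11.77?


ρ = λ/μ = 3.18/11.77 = 0.2702
L = ρ/(1−ρ) = 0.2702/(1 − 0.2702) = 0.2702/0.7298 = 0.3702

Final: 0.3702


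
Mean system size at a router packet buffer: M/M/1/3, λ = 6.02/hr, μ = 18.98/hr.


ρ = 6.02/18.98 = 0.3172
L = ρ[1 − (K+1)ρ^K + Kρ^(K+1)] / [(1−ρ)(1−ρ^(K+1))]
Numerator: 0.3172·(1 − 4·0.031908 + 3·0.010120) = 0.286324
Denominator: (0.6828)·(0.989880) = 0.675914
L = 0.286324/0.675914 = 0.4236

Final: 0.4236


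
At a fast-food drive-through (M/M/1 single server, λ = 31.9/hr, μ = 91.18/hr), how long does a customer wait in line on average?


ρ = 31.9/91.18 = 0.3499
Wq = ρ/(μ−λ) = 0.3499/(91.18 − 31.9) = 0.3499/59.28 = 0.005902 hr

Final: 0.005902 hr


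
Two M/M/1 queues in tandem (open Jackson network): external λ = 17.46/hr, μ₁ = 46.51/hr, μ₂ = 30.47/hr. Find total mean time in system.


Each node sees arrival rate λ = 17.46/hr (tandem ⇒ throughput preserved).
W₁ = 1/(μ₁−λ) = 1/(46.51−17.46) = 0.03442 hr
W₂ = 1/(μ₂−λ) = 1/(30.47−17.46) = 0.07686 hr
W_total = W₁ + W₂ = 0.03442 + 0.07686 = 0.11129 hr

Final: 0.11129 hr


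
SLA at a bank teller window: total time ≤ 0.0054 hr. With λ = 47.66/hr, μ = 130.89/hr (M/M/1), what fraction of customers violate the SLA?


W ~ Exponential(μ−λ) for M/M/1.
μ − λ = 130.89 − 47.66 = 83.2300
P(W > t) = e^{−(μ−λ)t} = e^{−0.4494} = 0.637984

Final: 0.637984


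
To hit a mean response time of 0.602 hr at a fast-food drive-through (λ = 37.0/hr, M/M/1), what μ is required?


W = 1/(μ−λ) ⇒ μ − λ = 1/W = 1/0.602 = 1.6611
μ = λ + 1/W = 37.0 + 1.6611 = 38.6611 per hr

Final: 38.6611 /hr


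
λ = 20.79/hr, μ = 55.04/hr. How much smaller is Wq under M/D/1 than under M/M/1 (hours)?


ρ = 20.79/55.04 = 0.3777
Wq(M/M/1) = ρ/(μ−λ) = 0.3777/34.25 = 0.01103 hr
Wq(M/D/1) = ρ/(2(μ−λ)) = 0.005514 hr
Savings = 0.01103 − 0.005514 = 0.005514 hr

Final: 0.005514 hr


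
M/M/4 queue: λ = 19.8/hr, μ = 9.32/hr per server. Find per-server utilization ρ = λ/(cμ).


ρ = λ/(cμ) = 19.8/(4·9.32) = 19.8/37.28 = 0.5311

Final: 0.5311


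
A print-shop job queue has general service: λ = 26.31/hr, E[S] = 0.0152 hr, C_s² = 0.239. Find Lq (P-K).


ρ = λ·E[S] = 26.31·0.0152 = 0.3999
Lq = ρ²(1+C_s²)/(2(1−ρ)) = 0.1599·(1+0.239)/(2·0.6001)
= 0.1599·1.2390/1.2002 = 0.16510

Final: 0.16510


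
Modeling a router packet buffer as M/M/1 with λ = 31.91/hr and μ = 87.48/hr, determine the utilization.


ρ = λ/μ = 31.91/87.48 = 0.3648

Final: 0.3648


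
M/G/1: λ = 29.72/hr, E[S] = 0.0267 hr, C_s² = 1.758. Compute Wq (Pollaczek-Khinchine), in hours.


ρ = λ·E[S] = 29.72·0.0267 = 0.7935
E[S²] = E[S]²(1+C_s²) = 0.0267²·(1+1.758) = 0.001966
Wq = λ·E[S²]/(2(1−ρ)) = 29.72·0.001966/(2·0.2065) = 0.14150 hr

Final: 0.14150 hr


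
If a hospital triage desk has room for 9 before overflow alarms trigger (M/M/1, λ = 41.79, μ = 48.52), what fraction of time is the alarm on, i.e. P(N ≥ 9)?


ρ = 41.79/48.52 = 0.8613
P(N ≥ n) = ρ^n = 0.8613^9 = 0.260834

Final: 0.260834


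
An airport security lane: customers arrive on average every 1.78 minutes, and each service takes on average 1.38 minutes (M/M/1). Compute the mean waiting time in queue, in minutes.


λ = 60/1.78 = 33.7079 /hr
μ = 60/1.38 = 43.4783 /hr
ρ = λ/μ = 33.7079/43.4783 = 0.7753
Wq = ρ/(μ−λ) = 0.7753/(43.4783−33.7079) = 0.07935 hr
In minutes: 0.07935·60 = 4.761 min

Final: 4.761 min


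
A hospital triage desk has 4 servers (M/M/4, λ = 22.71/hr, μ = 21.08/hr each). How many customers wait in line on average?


a = λ/μ = 1.0773; ρ = a/4 = 0.2693
P₀ = 0.339807
Lq = P₀·a^c·ρ / (c!·(1−ρ)²) = 0.339807·1.34706·0.2693/(24·0.53388)
= 0.009622

Final: 0.009622


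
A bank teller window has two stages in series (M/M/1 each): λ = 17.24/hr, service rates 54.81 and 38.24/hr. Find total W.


Each node sees arrival rate λ = 17.24/hr (tandem ⇒ throughput preserved).
W₁ = 1/(μ₁−λ) = 1/(54.81−17.24) = 0.02662 hr
W₂ = 1/(μ₂−λ) = 1/(38.24−17.24) = 0.04762 hr
W_total = W₁ + W₂ = 0.02662 + 0.04762 = 0.07424 hr

Final: 0.07424 hr


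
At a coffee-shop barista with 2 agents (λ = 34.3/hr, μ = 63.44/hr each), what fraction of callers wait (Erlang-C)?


a = λ/μ = 0.5407; ρ = a/2 = 0.2703
P₀ = 0.574389 (from M/M/c formula)
C(c,a) = [a^c/(c!(1−ρ))]·P₀ = [0.29232/(2·0.7297)]·0.574389
= 0.20031·0.574389 = 0.115057

Final: 0.115057


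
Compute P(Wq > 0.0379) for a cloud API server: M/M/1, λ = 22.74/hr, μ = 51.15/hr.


ρ = 22.74/51.15 = 0.4446
P(Wq > t) = ρ·e^{−(μ−λ)t} = 0.4446·e^{−1.0767}
= 0.4446·0.340705 = 0.151469

Final: 0.151469


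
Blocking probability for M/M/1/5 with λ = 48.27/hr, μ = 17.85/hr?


ρ = λ/μ = 48.27/17.85 = 2.7042
P_K = (1−ρ)ρ^K/(1−ρ^(K+1)) = (-1.7042·144.609023)/(1 − 391.051963)
= -246.442940/-390.051963 = 0.631821

Final: 0.631821


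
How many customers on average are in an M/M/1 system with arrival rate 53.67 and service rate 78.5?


ρ = λ/μ = 53.67/78.5 = 0.6837
L = ρ/(1−ρ) = 0.6837/(1 − 0.6837) = 0.6837/0.3163 = 2.1615

Final: 2.1615


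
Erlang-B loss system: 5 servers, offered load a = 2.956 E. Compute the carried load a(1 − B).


B(5,2.956) = 0.106308 (Erlang-B)
Carried load = a(1 − B) = 2.956·(1 − 0.106308) = 2.956·0.893692 = 2.6418 E

Final: 2.6418 Erlangs


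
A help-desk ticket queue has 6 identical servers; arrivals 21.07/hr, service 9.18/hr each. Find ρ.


ρ = λ/(cμ) = 21.07/(6·9.18) = 21.07/55.08 = 0.3825

Final: 0.3825


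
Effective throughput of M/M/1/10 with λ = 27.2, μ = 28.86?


ρ = 0.9425; P_K = (1−ρ)ρ^10/(1−ρ^11) = 0.066432
λ_eff = λ(1 − P_K) = 27.2·(1 − 0.066432) = 27.2·0.933568 = 25.3931 /hr

Final: 25.3931 /hr


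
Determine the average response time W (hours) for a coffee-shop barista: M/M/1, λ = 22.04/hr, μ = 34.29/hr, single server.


W = 1/(μ−λ) = 1/(34.29 − 22.04) = 1/12.25 = 0.08163 hr

Final: 0.08163 hr


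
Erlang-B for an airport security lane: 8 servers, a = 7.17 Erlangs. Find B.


B(c,a) = (a^c/c!) / Σ_{k=0}^{c} a^k/k!
a^8/8! = 173.233836
Σ terms (k=0..8): 1.00000 + 7.17000 + 25.70445 + 61.43364 + 110.11979 + 157.91178 + 188.70458 + 193.28740 + 173.23384 = 918.565477
B = 173.233836/918.565477 = 0.188592

Final: 0.188592


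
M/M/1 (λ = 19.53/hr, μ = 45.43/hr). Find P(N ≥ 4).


ρ = 19.53/45.43 = 0.4299
P(N ≥ n) = ρ^n = 0.4299^4 = 0.034154

Final: 0.034154
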